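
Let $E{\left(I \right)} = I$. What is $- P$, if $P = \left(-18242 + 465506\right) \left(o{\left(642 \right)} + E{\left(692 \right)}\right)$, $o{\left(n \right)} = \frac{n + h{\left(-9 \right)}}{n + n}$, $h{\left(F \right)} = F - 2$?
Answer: $- \frac{33140734248}{107} \approx -3.0973 \cdot 10^{8}$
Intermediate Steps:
$h{\left(F \right)} = -2 + F$
$o{\left(n \right)} = \frac{-11 + n}{2 n}$ ($o{\left(n \right)} = \frac{n - 11}{n + n} = \frac{n - 11}{2 n} = \left(-11 + n\right) \frac{1}{2 n} = \frac{-11 + n}{2 n}$)
$P = \frac{33140734248}{107}$ ($P = \left(-18242 + 465506\right) \left(\frac{-11 + 642}{2 \cdot 642} + 692\right) = 447264 \left(\frac{1}{2} \cdot \frac{1}{642} \cdot 631 + 692\right) = 447264 \left(\frac{631}{1284} + 692\right) = 447264 \cdot \frac{889159}{1284} = \frac{33140734248}{107} \approx 3.0973 \cdot 10^{8}$)
$- P = \left(-1\right) \frac{33140734248}{107} = - \frac{33140734248}{107}$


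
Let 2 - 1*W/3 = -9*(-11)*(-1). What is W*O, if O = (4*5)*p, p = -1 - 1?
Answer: -12120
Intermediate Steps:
p = -2
O = -40 (O = (4*5)*(-2) = 20*(-2) = -40)
W = 303 (W = 6 - 3*(-9*(-11))*(-1) = 6 - 297*(-1) = 6 - 3*(-99) = 6 + 297 = 303)
W*O = 303*(-40) = -12120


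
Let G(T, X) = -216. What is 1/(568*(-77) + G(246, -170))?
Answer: -1/43952 ≈ -2.2752e-5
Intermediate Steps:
1/(568*(-77) + G(246, -170)) = 1/(568*(-77) - 216) = 1/(-43736 - 216) = 1/(-43952) = -1/43952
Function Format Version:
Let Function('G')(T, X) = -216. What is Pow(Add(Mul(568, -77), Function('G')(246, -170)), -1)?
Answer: Rational(-1, 43952) ≈ -2.2752e-5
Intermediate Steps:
Pow(Add(Mul(568, -77), Function('G')(246, -170)), -1) = Pow(Add(Mul(568, -77), -216), -1) = Pow(Add(-43736, -216), -1) = Pow(-43952, -1) = Rational(-1, 43952)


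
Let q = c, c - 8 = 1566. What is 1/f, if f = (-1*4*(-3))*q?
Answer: 1/18888 ≈ 5.2944e-5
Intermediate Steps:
c = 1574 (c = 8 + 1566 = 1574)
q = 1574
f = 18888 (f = (-1*4*(-3))*1574 = -4*(-3)*1574 = 12*1574 = 18888)
1/f = 1/18888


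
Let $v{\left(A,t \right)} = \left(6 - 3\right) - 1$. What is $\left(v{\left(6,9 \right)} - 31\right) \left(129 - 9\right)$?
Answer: $-3480$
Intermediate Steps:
$v{\left(A,t \right)} = 2$ ($v{\left(A,t \right)} = \left(6 - 3\right) - 1 = 3 - 1 = 2$)
$\left(v{\left(6,9 \right)} - 31\right) \left(129 - 9\right) = \left(2 - 31\right) \left(129 - 9\right) = - 29 \left(129 + \left(-46 + 37\right)\right) = - 29 \left(129 - 9\right) = \left(-29\right) 120 = -3480$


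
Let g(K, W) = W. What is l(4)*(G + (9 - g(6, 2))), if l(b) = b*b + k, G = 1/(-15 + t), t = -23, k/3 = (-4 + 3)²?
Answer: 265/2 ≈ 132.50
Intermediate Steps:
k = 3 (k = 3*(-4 + 3)² = 3*(-1)² = 3*1 = 3)
G = -1/38 (G = 1/(-15 - 23) = 1/(-38) = -1/38 ≈ -0.026316)
l(b) = 3 + b² (l(b) = b*b + 3 = b² + 3 = 3 + b²)
l(4)*(G + (9 - g(6, 2))) = (3 + 4²)*(-1/38 + (9 - 1*2)) = (3 + 16)*(-1/38 + (9 - 2)) = 19*(-1/38 + 7) = 19*(265/38) = 265/2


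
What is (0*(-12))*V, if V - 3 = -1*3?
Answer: 0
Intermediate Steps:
V = 0 (V = 3 - 1*3 = 3 - 3 = 0)
(0*(-12))*V = (0*(-12))*0 = 0*0 = 0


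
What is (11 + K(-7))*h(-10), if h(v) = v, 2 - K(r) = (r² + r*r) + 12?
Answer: 970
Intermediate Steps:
K(r) = -10 - 2*r² (K(r) = 2 - ((r² + r*r) + 12) = 2 - ((r² + r²) + 12) = 2 - (2*r² + 12) = 2 - (12 + 2*r²) = 2 + (-12 - 2*r²) = -10 - 2*r²)
(11 + K(-7))*h(-10) = (11 + (-10 - 2*(-7)²))*(-10) = (11 + (-10 - 2*49))*(-10) = (11 + (-10 - 98))*(-10) = (11 - 108)*(-10) = -97*(-10) = 970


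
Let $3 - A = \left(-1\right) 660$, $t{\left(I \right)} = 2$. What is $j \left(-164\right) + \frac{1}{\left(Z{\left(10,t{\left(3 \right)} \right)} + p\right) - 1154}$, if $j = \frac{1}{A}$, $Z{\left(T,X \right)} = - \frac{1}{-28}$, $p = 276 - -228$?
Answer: $- \frac{3003200}{12065937} \approx -0.2489$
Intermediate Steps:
$p = 504$ ($p = 276 + 228 = 504$)
$A = 663$ ($A = 3 - \left(-1\right) 660 = 3 - -660 = 3 + 660 = 663$)
$Z{\left(T,X \right)} = \frac{1}{28}$ ($Z{\left(T,X \right)} = \left(-1\right) \left(- \frac{1}{28}\right) = \frac{1}{28}$)
$j = \frac{1}{663} \approx 0.0015083$
$j \left(-164\right) + \frac{1}{\left(Z{\left(10,t{\left(3 \right)} \right)} + p\right) - 1154} = \frac{1}{663} \left(-164\right) + \frac{1}{\left(\frac{1}{28} + 504\right) - 1154} = - \frac{164}{663} + \frac{1}{\frac{14113}{28} - 1154} = - \frac{164}{663} + \frac{1}{- \frac{18199}{28}} = - \frac{164}{663} - \frac{28}{18199} = - \frac{3003200}{12065937}$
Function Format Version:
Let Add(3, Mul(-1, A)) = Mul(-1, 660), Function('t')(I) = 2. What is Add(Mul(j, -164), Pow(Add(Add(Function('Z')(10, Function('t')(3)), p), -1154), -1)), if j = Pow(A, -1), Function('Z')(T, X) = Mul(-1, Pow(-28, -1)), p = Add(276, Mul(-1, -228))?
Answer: Rational(-3003200, 12065937) ≈ -0.24890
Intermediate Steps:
p = 504 (p = Add(276, 228) = 504)
A = 663 (A = Add(3, Mul(-1, Mul(-1, 660))) = Add(3, Mul(-1, -660)) = Add(3, 660) = 663)
Function('Z')(T, X) = Rational(1, 28) (Function('Z')(T, X) = Mul(-1, Rational(-1, 28)) = Rational(1, 28))
j = Rational(1, 663) (j = Pow(663, -1) = Rational(1, 663) ≈ 0.0015083)
Add(Mul(j, -164), Pow(Add(Add(Function('Z')(10, Function('t')(3)), p), -1154), -1)) = Add(Mul(Rational(1, 663), -164), Pow(Add(Add(Rational(1, 28), 504), -1154), -1)) = Add(Rational(-164, 663), Pow(Add(Rational(14113, 28), -1154), -1)) = Add(Rational(-164, 663), Pow(Rational(-18199, 28), -1)) = Add(Rational(-164, 663), Rational(-28, 18199)) = Rational(-3003200, 12065937)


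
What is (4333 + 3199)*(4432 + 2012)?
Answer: 48536208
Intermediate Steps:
(4333 + 3199)*(4432 + 2012) = 7532*6444 = 48536208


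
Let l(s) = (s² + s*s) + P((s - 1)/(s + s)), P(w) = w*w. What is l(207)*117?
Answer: 47737094743/4761 ≈ 1.0027e+7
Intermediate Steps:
P(w) = w²
l(s) = 2*s² + (-1 + s)²/(4*s²) (l(s) = (s² + s*s) + ((s - 1)/(s + s))² = (s² + s²) + ((-1 + s)/((2*s)))² = 2*s² + ((-1 + s)*(1/(2*s)))² = 2*s² + ((-1 + s)/(2*s))² = 2*s² + (-1 + s)²/(4*s²))
l(207)*117 = ((¼)*((-1 + 207)² + 8*207⁴)/207²)*117 = ((¼)*(1/42849)*(206² + 8*1836036801))*117 = ((¼)*(1/42849)*(42436 + 14688294408))*117 = ((¼)*(1/42849)*14688336844)*117 = (3672084211/42849)*117 = 47737094743/4761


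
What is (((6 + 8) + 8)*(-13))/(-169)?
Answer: 22/13 ≈ 1.6923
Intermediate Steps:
(((6 + 8) + 8)*(-13))/(-169) = ((14 + 8)*(-13))*(-1/169) = (22*(-13))*(-1/169) = -286*(-1/169) = 22/13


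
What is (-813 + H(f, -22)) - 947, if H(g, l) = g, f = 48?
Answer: -1712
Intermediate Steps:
(-813 + H(f, -22)) - 947 = (-813 + 48) - 947 = -765 - 947 = -1712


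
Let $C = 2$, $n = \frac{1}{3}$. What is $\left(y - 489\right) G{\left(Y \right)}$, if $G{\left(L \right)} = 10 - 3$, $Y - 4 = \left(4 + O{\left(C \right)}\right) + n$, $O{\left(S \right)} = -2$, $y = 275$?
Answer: $-1498$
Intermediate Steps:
$n = \frac{1}{3} \approx 0.33333$
$Y = \frac{19}{3}$ ($Y = 4 + \left(\left(4 - 2\right) + \frac{1}{3}\right) = 4 + \left(2 + \frac{1}{3}\right) = 4 + \frac{7}{3} = \frac{19}{3} \approx 6.3333$)
$G{\left(L \right)} = 7$
$\left(y - 489\right) G{\left(Y \right)} = \left(275 - 489\right) 7 = \left(-214\right) 7 = -1498$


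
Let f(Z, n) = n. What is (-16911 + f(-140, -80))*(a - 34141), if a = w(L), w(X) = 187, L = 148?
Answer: 576912414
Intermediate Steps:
a = 187
(-16911 + f(-140, -80))*(a - 34141) = (-16911 - 80)*(187 - 34141) = -16991*(-33954) = 576912414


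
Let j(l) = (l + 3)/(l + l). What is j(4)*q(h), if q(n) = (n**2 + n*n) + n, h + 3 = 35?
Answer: 1820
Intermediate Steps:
h = 32 (h = -3 + 35 = 32)
j(l) = (3 + l)/(2*l) (j(l) = (3 + l)/((2*l)) = (3 + l)*(1/(2*l)) = (3 + l)/(2*l))
q(n) = n + 2*n**2 (q(n) = (n**2 + n**2) + n = 2*n**2 + n = n + 2*n**2)
j(4)*q(h) = ((1/2)*(3 + 4)/4)*(32*(1 + 2*32)) = ((1/2)*(1/4)*7)*(32*(1 + 64)) = 7*(32*65)/8 = (7/8)*2080 = 1820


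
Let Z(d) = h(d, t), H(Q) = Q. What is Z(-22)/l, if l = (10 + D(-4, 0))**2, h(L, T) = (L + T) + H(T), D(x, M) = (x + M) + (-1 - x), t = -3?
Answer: -28/81 ≈ -0.34568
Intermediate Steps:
D(x, M) = -1 + M (D(x, M) = (M + x) + (-1 - x) = -1 + M)
h(L, T) = L + 2*T (h(L, T) = (L + T) + T = L + 2*T)
Z(d) = -6 + d (Z(d) = d + 2*(-3) = d - 6 = -6 + d)
l = 81 (l = (10 + (-1 + 0))**2 = (10 - 1)**2 = 9**2 = 81)
Z(-22)/l = (-6 - 22)/81 = -28*1/81 = -28/81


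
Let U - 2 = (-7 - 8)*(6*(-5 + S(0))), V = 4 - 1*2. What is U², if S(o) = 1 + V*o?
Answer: 131044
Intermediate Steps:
V = 2 (V = 4 - 2 = 2)
S(o) = 1 + 2*o
U = 362 (U = 2 + (-7 - 8)*(6*(-5 + (1 + 2*0))) = 2 - 90*(-5 + (1 + 0)) = 2 - 90*(-5 + 1) = 2 - 90*(-4) = 2 - 15*(-24) = 2 + 360 = 362)
U² = 362² = 131044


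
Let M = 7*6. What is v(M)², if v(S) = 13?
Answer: 169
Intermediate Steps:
M = 42
v(M)² = 13² = 169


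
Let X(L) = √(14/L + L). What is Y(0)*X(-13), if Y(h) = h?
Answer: 0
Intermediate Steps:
X(L) = √(L + 14/L)
Y(0)*X(-13) = 0*√(-13 + 14/(-13)) = 0*√(-13 + 14*(-1/13)) = 0*√(-13 - 14/13) = 0*√(-183/13) = 0*(I*√2379/13) = 0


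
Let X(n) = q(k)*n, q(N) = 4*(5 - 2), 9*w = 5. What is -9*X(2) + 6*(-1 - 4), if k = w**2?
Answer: -246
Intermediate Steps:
w = 5/9 (w = (1/9)*5 = 5/9 ≈ 0.55556)
k = 25/81 (k = (5/9)**2 = 25/81 ≈ 0.30864)
q(N) = 12 (q(N) = 4*3 = 12)
X(n) = 12*n
-9*X(2) + 6*(-1 - 4) = -108*2 + 6*(-1 - 4) = -9*24 + 6*(-5) = -216 - 30 = -246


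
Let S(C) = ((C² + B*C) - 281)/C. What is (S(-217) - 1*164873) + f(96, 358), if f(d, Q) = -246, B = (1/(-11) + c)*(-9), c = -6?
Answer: -394523090/2387 ≈ -1.6528e+5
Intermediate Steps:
B = 603/11 (B = (1/(-11) - 6)*(-9) = (1*(-1/11) - 6)*(-9) = (-1/11 - 6)*(-9) = -67/11*(-9) = 603/11 ≈ 54.818)
S(C) = (-281 + C² + 603*C/11)/C (S(C) = ((C² + 603*C/11) - 281)/C = (-281 + C² + 603*C/11)/C)
(S(-217) - 1*164873) + f(96, 358) = ((603/11 - 217 - 281/(-217)) - 1*164873) - 246 = ((603/11 - 217 - 281*(-1/217)) - 164873) - 246 = ((603/11 - 217 + 281/217) - 164873) - 246 = (-384037/2387 - 164873) - 246 = -393935888/2387 - 246 = -394523090/2387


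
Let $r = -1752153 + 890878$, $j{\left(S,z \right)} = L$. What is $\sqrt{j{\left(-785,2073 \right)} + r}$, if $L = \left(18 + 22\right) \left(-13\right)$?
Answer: $3 i \sqrt{95755} \approx 928.33 i$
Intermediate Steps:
$L = -520$ ($L = 40 \left(-13\right) = -520$)
$j{\left(S,z \right)} = -520$
$r = -861275$
$\sqrt{j{\left(-785,2073 \right)} + r} = \sqrt{-520 - 861275} = \sqrt{-861795} = 3 i \sqrt{95755}$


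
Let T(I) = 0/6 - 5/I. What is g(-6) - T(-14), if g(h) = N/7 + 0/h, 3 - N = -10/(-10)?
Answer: -1/14 ≈ -0.071429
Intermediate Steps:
N = 2 (N = 3 - (-10)/(-10) = 3 - (-10)*(-1)/10 = 3 - 1*1 = 3 - 1 = 2)
g(h) = 2/7 (g(h) = 2/7 + 0/h = 2*(⅐) + 0 = 2/7 + 0 = 2/7)
T(I) = -5/I (T(I) = 0*(⅙) - 5/I = 0 - 5/I = -5/I)
g(-6) - T(-14) = 2/7 - (-5)/(-14) = 2/7 - (-5)*(-1)/14 = 2/7 - 1*5/14 = 2/7 - 5/14 = -1/14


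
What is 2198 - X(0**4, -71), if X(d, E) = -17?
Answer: 2215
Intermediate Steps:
2198 - X(0**4, -71) = 2198 - 1*(-17) = 2198 + 17 = 2215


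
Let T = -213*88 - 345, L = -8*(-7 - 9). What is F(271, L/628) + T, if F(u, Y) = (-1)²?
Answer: -19088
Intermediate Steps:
L = 128 (L = -8*(-16) = 128)
T = -19089 (T = -18744 - 345 = -19089)
F(u, Y) = 1
F(271, L/628) + T = 1 - 19089 = -19088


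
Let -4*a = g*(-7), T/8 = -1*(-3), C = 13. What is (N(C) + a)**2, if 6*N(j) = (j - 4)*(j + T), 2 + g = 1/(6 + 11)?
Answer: 12552849/4624 ≈ 2714.7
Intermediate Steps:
g = -33/17 (g = -2 + 1/(6 + 11) = -2 + 1/17 = -33/17 ≈ -1.9412)
T = 24 (T = 8*(-1*(-3)) = 8*3 = 24)
a = -231/68 (a = -(-33)*(-7)/68 = -1/4*231/17 = -231/68 ≈ -3.3971)
N(j) = (-4 + j)*(24 + j)/6 (N(j) = ((j - 4)*(j + 24))/6 = ((-4 + j)*(24 + j))/6 = (-4 + j)*(24 + j)/6)
(N(C) + a)**2 = ((-16 + (1/6)*13**2 + (10/3)*13) - 231/68)**2 = ((-16 + (1/6)*169 + 130/3) - 231/68)**2 = ((-16 + 169/6 + 130/3) - 231/68)**2 = (111/2 - 231/68)**2 = (3543/68)**2 = 12552849/4624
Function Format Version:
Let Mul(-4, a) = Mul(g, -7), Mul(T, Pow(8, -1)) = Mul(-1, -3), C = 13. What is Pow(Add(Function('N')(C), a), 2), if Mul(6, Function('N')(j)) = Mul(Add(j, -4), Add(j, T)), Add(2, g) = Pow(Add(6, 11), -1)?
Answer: Rational(12552849, 4624) ≈ 2714.7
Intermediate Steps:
g = Rational(-33, 17) (g = Add(-2, Pow(Add(6, 11), -1)) = Add(-2, Pow(17, -1)) = Add(-2, Rational(1, 17)) = Rational(-33, 17) ≈ -1.9412)
T = 24 (T = Mul(8, Mul(-1, -3)) = Mul(8, 3) = 24)
a = Rational(-231, 68) (a = Mul(Rational(-1, 4), Mul(Rational(-33, 17), -7)) = Mul(Rational(-1, 4), Rational(231, 17)) = Rational(-231, 68) ≈ -3.3971)
Function('N')(j) = Mul(Rational(1, 6), Add(-4, j), Add(24, j)) (Function('N')(j) = Mul(Rational(1, 6), Mul(Add(j, -4), Add(j, 24))) = Mul(Rational(1, 6), Mul(Add(-4, j), Add(24, j))) = Mul(Rational(1, 6), Add(-4, j), Add(24, j)))
Pow(Add(Function('N')(C), a), 2) = Pow(Add(Add(-16, Mul(Rational(1, 6), Pow(13, 2)), Mul(Rational(10, 3), 13)), Rational(-231, 68)), 2) = Pow(Add(Add(-16, Mul(Rational(1, 6), 169), Rational(130, 3)), Rational(-231, 68)), 2) = Pow(Add(Add(-16, Rational(169, 6), Rational(130, 3)), Rational(-231, 68)), 2) = Pow(Add(Rational(111, 2), Rational(-231, 68)), 2) = Pow(Rational(3543, 68), 2) = Rational(12552849, 4624)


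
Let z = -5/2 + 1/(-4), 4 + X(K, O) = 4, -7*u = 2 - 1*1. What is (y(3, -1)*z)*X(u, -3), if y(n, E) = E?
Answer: 0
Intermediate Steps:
u = -⅐ (u = -(2 - 1*1)/7 = -(2 - 1)/7 = -⅐*1 = -⅐ ≈ -0.14286)
X(K, O) = 0 (X(K, O) = -4 + 4 = 0)
z = -11/4 (z = -5*½ + 1*(-¼) = -5/2 - ¼ = -11/4 ≈ -2.7500)
(y(3, -1)*z)*X(u, -3) = -1*(-11/4)*0 = (11/4)*0 = 0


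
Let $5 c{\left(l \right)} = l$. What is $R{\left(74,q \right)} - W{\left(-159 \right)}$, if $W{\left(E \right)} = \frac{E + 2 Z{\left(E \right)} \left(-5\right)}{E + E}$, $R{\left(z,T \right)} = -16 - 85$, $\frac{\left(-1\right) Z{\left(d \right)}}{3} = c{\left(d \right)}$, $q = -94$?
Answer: $- \frac{209}{2} \approx -104.5$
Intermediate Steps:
$c{\left(l \right)} = \frac{l}{5}$
$Z{\left(d \right)} = - \frac{3 d}{5}$ ($Z{\left(d \right)} = - 3 \frac{d}{5} = - \frac{3 d}{5}$)
$R{\left(z,T \right)} = -101$
$W{\left(E \right)} = \frac{7}{2}$ ($W{\left(E \right)} = \frac{E + 2 \left(- \frac{3 E}{5}\right) \left(-5\right)}{E + E} = \frac{E + - \frac{6 E}{5} \left(-5\right)}{2 E} = \left(E + 6 E\right) \frac{1}{2 E} = 7 E \frac{1}{2 E} = \frac{7}{2}$)
$R{\left(74,q \right)} - W{\left(-159 \right)} = -101 - \frac{7}{2} = - \frac{209}{2}$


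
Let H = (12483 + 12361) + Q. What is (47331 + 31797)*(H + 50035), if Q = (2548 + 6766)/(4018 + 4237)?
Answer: 48911822599752/8255 ≈ 5.9251e+9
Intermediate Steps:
Q = 9314/8255 ≈ 1.1283
H = 205096534/8255 (H = (12483 + 12361) + 9314/8255 = 24844 + 9314/8255 = 205096534/8255 ≈ 24845.)
(47331 + 31797)*(H + 50035) = (47331 + 31797)*(205096534/8255 + 50035) = 79128*(618135459/8255) = 48911822599752/8255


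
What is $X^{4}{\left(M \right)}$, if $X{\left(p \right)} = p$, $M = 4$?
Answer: $256$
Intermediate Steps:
$X^{4}{\left(M \right)} = 4^{4} = 256$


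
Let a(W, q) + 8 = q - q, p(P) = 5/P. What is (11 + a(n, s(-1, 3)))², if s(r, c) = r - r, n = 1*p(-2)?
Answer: 9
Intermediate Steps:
n = -5/2 (n = 1*(5/(-2)) = 1*(5*(-½)) = 1*(-5/2) = -5/2 ≈ -2.5000)
s(r, c) = 0
a(W, q) = -8 (a(W, q) = -8 + (q - q) = -8 + 0 = -8)
(11 + a(n, s(-1, 3)))² = (11 - 8)² = 3² = 9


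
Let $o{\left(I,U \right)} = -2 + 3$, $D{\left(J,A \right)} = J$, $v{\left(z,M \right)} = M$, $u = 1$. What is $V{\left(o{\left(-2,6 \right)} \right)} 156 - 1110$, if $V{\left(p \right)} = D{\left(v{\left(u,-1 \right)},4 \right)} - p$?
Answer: $-1422$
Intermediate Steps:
$o{\left(I,U \right)} = 1$
$V{\left(p \right)} = -1 - p$
$V{\left(o{\left(-2,6 \right)} \right)} 156 - 1110 = \left(-1 - 1\right) 156 - 1110 = \left(-2\right) 156 - 1110 = -312 - 1110 = -1422$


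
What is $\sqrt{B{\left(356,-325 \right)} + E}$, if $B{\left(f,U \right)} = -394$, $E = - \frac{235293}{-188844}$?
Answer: $\frac{3 i \sqrt{43229680633}}{31474} \approx 19.818 i$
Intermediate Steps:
$E = \frac{78431}{62948}$ ($E = \left(-235293\right) \left(- \frac{1}{188844}\right) = \frac{78431}{62948} \approx 1.246$)
$\sqrt{B{\left(356,-325 \right)} + E} = \sqrt{-394 + \frac{78431}{62948}} = \sqrt{- \frac{24723081}{62948}} = \frac{3 i \sqrt{43229680633}}{31474}$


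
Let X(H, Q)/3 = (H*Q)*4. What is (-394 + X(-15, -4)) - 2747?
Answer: -2421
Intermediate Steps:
X(H, Q) = 12*H*Q (X(H, Q) = 3*((H*Q)*4) = 3*(4*H*Q) = 12*H*Q)
(-394 + X(-15, -4)) - 2747 = (-394 + 12*(-15)*(-4)) - 2747 = (-394 + 720) - 2747 = 326 - 2747 = -2421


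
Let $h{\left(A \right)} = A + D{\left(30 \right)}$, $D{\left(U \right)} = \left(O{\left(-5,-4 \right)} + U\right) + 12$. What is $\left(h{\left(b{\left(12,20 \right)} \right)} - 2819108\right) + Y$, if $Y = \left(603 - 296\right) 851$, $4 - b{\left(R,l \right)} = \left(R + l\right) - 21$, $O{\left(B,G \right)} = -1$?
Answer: $-2557817$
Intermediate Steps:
$b{\left(R,l \right)} = 25 - R - l$ ($b{\left(R,l \right)} = 4 - \left(\left(R + l\right) - 21\right) = 4 - \left(-21 + R + l\right) = 25 - R - l$)
$D{\left(U \right)} = 11 + U$ ($D{\left(U \right)} = \left(-1 + U\right) + 12 = 11 + U$)
$h{\left(A \right)} = 41 + A$ ($h{\left(A \right)} = A + \left(11 + 30\right) = A + 41 = 41 + A$)
$Y = 261257$ ($Y = 307 \cdot 851 = 261257$)
$\left(h{\left(b{\left(12,20 \right)} \right)} - 2819108\right) + Y = \left(\left(41 - 7\right) - 2819108\right) + 261257 = \left(34 - 2819108\right) + 261257 = -2819074 + 261257 = -2557817$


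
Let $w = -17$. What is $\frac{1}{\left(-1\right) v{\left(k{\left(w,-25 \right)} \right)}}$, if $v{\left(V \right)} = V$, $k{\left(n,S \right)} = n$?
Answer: $\frac{1}{17} \approx 0.058824$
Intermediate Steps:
$\frac{1}{\left(-1\right) v{\left(k{\left(w,-25 \right)} \right)}} = \frac{1}{\left(-1\right) \left(-17\right)} = \frac{1}{17}$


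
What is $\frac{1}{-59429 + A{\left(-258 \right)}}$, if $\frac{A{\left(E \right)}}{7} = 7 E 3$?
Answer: $- \frac{1}{97355} \approx -1.0272 \cdot 10^{-5}$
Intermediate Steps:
$A{\left(E \right)} = 147 E$ ($A{\left(E \right)} = 7 \cdot 7 E 3 = 7 \cdot 21 E = 147 E$)
$\frac{1}{-59429 + A{\left(-258 \right)}} = \frac{1}{-59429 + 147 \left(-258\right)} = \frac{1}{-59429 - 37926} = \frac{1}{-97355} = - \frac{1}{97355}$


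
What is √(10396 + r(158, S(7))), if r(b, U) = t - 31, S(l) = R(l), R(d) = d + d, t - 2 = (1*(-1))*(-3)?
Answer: √10370 ≈ 101.83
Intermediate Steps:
t = 5 (t = 2 + (1*(-1))*(-3) = 2 - 1*(-3) = 2 + 3 = 5)
R(d) = 2*d
S(l) = 2*l
r(b, U) = -26 (r(b, U) = 5 - 31 = -26)
√(10396 + r(158, S(7))) = √(10396 - 26) = √10370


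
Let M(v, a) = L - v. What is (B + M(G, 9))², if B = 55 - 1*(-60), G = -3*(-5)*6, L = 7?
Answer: 1024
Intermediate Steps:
G = 90 (G = 15*6 = 90)
M(v, a) = 7 - v
B = 115 (B = 55 + 60 = 115)
(B + M(G, 9))² = (115 + (7 - 1*90))² = (115 + (7 - 90))² = (115 - 83)² = 32² = 1024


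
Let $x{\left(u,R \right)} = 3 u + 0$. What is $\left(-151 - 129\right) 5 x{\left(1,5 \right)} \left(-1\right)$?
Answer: $4200$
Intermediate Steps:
$x{\left(u,R \right)} = 3 u$
$\left(-151 - 129\right) 5 x{\left(1,5 \right)} \left(-1\right) = \left(-151 - 129\right) 5 \cdot 3 \cdot 1 \left(-1\right) = - 280 \cdot 5 \cdot 3 \left(-1\right) = - 280 \cdot 15 \left(-1\right) = \left(-280\right) \left(-15\right) = 4200$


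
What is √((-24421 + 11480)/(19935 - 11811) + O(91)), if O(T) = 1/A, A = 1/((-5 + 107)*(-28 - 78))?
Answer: I*√178422596499/4062 ≈ 103.99*I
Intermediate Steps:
A = -1/10812 (A = 1/(102*(-106)) = 1/(-10812) = -1/10812 ≈ -9.2490e-5)
O(T) = -10812 (O(T) = 1/(-1/10812) = -10812)
√((-24421 + 11480)/(19935 - 11811) + O(91)) = √((-24421 + 11480)/(19935 - 11811) - 10812) = √(-12941/8124 - 10812) = √(-87849629/8124) = I*√178422596499/4062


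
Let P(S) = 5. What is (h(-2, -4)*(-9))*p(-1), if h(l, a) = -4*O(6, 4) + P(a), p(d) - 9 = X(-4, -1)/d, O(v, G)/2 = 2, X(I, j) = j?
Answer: 990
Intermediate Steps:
O(v, G) = 4 (O(v, G) = 2*2 = 4)
p(d) = 9 - 1/d
h(l, a) = -11 (h(l, a) = -4*4 + 5 = -16 + 5 = -11)
(h(-2, -4)*(-9))*p(-1) = (-11*(-9))*(9 - 1/(-1)) = 99*(9 - 1*(-1)) = 99*(9 + 1) = 99*10 = 990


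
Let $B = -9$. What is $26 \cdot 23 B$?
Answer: $-5382$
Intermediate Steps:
$26 \cdot 23 B = 26 \cdot 23 \left(-9\right) = 598 \left(-9\right) = -5382$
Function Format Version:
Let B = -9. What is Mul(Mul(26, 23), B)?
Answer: -5382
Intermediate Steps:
Mul(Mul(26, 23), B) = Mul(Mul(26, 23), -9) = Mul(598, -9) = -5382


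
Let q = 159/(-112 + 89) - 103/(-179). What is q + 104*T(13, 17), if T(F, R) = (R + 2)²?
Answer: 154542556/4117 ≈ 37538.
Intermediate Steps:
q = -26092/4117 (q = 159/(-23) - 103*(-1/179) = 159*(-1/23) + 103/179 = -159/23 + 103/179 = -26092/4117 ≈ -6.3376)
T(F, R) = (2 + R)²
q + 104*T(13, 17) = -26092/4117 + 104*(2 + 17)² = -26092/4117 + 104*19² = -26092/4117 + 104*361 = -26092/4117 + 37544 = 154542556/4117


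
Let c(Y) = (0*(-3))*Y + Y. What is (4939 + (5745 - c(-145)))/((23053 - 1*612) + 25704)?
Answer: 10829/48145 ≈ 0.22492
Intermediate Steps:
c(Y) = Y (c(Y) = 0*Y + Y = 0 + Y = Y)
(4939 + (5745 - c(-145)))/((23053 - 1*612) + 25704) = (4939 + (5745 - 1*(-145)))/((23053 - 1*612) + 25704) = (4939 + (5745 + 145))/((23053 - 612) + 25704) = (4939 + 5890)/(22441 + 25704) = 10829/48145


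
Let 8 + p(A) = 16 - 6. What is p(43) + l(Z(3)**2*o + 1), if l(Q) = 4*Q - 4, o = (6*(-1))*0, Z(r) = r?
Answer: 2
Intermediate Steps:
o = 0 (o = -6*0 = 0)
p(A) = 2 (p(A) = -8 + (16 - 6) = -8 + 10 = 2)
l(Q) = -4 + 4*Q
p(43) + l(Z(3)**2*o + 1) = 2 + (-4 + 4*(3**2*0 + 1)) = 2 + (-4 + 4*(9*0 + 1)) = 2 + (-4 + 4*(0 + 1)) = 2 + (-4 + 4*1) = 2 + (-4 + 4) = 2 + 0 = 2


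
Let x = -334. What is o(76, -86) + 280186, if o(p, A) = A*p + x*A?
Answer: 302374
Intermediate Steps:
o(p, A) = -334*A + A*p (o(p, A) = A*p - 334*A = -334*A + A*p)
o(76, -86) + 280186 = -86*(-334 + 76) + 280186 = -86*(-258) + 280186 = 22188 + 280186 = 302374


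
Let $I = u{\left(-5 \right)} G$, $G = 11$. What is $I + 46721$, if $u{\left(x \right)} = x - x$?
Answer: $46721$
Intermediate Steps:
$u{\left(x \right)} = 0$
$I = 0$ ($I = 0 \cdot 11 = 0$)
$I + 46721 = 0 + 46721 = 46721$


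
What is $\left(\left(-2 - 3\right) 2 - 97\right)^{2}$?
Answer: $11449$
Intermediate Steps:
$\left(\left(-2 - 3\right) 2 - 97\right)^{2} = \left(\left(-5\right) 2 - 97\right)^{2} = \left(-10 - 97\right)^{2} = \left(-107\right)^{2} = 11449$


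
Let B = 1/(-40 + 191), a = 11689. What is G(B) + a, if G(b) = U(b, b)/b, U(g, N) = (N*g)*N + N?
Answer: 266543691/22801 ≈ 11690.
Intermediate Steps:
U(g, N) = N + g*N² (U(g, N) = g*N² + N = N + g*N²)
B = 1/151 ≈ 0.0066225
G(b) = 1 + b² (G(b) = (b*(1 + b*b))/b = (b*(1 + b²))/b = 1 + b²)
G(B) + a = (1 + (1/151)²) + 11689 = (1 + 1/22801) + 11689 = 22802/22801 + 11689 = 266543691/22801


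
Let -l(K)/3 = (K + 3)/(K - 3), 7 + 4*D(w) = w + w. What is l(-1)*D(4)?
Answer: 3/8 ≈ 0.37500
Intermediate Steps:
D(w) = -7/4 + w/2 (D(w) = -7/4 + (w + w)/4 = -7/4 + (2*w)/4 = -7/4 + w/2)
l(K) = -3*(3 + K)/(-3 + K) (l(K) = -3*(K + 3)/(K - 3) = -3*(3 + K)/(-3 + K))
l(-1)*D(4) = (3*(-3 - 1*(-1))/(-3 - 1))*(-7/4 + (½)*4) = (3*(-3 + 1)/(-4))*(-7/4 + 2) = (3*(-¼)*(-2))*(¼) = (3/2)*(¼) = 3/8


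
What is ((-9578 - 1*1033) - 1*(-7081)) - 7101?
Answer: -10631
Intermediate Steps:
((-9578 - 1*1033) - 1*(-7081)) - 7101 = ((-9578 - 1033) + 7081) - 7101 = (-10611 + 7081) - 7101 = -3530 - 7101 = -10631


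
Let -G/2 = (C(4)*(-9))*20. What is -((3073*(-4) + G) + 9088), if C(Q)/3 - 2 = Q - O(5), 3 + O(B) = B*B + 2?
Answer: 22644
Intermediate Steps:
O(B) = -1 + B**2 (O(B) = -3 + (B*B + 2) = -3 + (B**2 + 2) = -3 + (2 + B**2) = -1 + B**2)
C(Q) = -66 + 3*Q (C(Q) = 6 + 3*(Q - (-1 + 5**2)) = 6 + 3*(Q - (-1 + 25)) = 6 + 3*(Q - 1*24) = 6 + 3*(Q - 24) = 6 + 3*(-24 + Q) = 6 + (-72 + 3*Q) = -66 + 3*Q)
G = -19440 (G = -2*(-66 + 3*4)*(-9)*20 = -2*(-66 + 12)*(-9)*20 = -2*(-54*(-9))*20 = -972*20 = -2*9720 = -19440)
-((3073*(-4) + G) + 9088) = -((3073*(-4) - 19440) + 9088) = -((-12292 - 19440) + 9088) = -(-31732 + 9088) = -1*(-22644) = 22644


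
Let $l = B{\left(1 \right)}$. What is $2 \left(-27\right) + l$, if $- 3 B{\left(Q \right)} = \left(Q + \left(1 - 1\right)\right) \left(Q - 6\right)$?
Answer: $- \frac{157}{3} \approx -52.333$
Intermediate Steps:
$B{\left(Q \right)} = - \frac{Q \left(-6 + Q\right)}{3}$ ($B{\left(Q \right)} = - \frac{\left(Q + \left(1 - 1\right)\right) \left(Q - 6\right)}{3} = - \frac{\left(Q + 0\right) \left(-6 + Q\right)}{3} = - \frac{Q \left(-6 + Q\right)}{3}$)
$l = \frac{5}{3}$ ($l = \frac{1}{3} \cdot 1 \left(6 - 1\right) = \frac{1}{3} \cdot 1 \cdot 5 = \frac{5}{3} \approx 1.6667$)
$2 \left(-27\right) + l = 2 \left(-27\right) + \frac{5}{3} = -54 + \frac{5}{3} = - \frac{157}{3}$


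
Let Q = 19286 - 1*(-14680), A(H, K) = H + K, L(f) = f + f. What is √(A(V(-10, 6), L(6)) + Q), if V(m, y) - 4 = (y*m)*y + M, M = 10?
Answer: 4*√2102 ≈ 183.39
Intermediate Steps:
L(f) = 2*f
V(m, y) = 14 + m*y² (V(m, y) = 4 + ((y*m)*y + 10) = 4 + ((m*y)*y + 10) = 4 + (m*y² + 10) = 4 + (10 + m*y²) = 14 + m*y²)
Q = 33966 (Q = 19286 + 14680 = 33966)
√(A(V(-10, 6), L(6)) + Q) = √(((14 - 10*6²) + 2*6) + 33966) = √(((14 - 10*36) + 12) + 33966) = √(((14 - 360) + 12) + 33966) = √((-346 + 12) + 33966) = √(-334 + 33966) = √33632 = 4*√2102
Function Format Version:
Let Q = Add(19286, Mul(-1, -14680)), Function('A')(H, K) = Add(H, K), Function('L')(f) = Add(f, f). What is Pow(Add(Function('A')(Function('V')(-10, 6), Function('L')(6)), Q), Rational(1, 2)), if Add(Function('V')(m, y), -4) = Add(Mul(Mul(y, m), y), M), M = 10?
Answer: Mul(4, Pow(2102, Rational(1, 2))) ≈ 183.39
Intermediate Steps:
Function('L')(f) = Mul(2, f)
Function('V')(m, y) = Add(14, Mul(m, Pow(y, 2))) (Function('V')(m, y) = Add(4, Add(Mul(Mul(y, m), y), 10)) = Add(4, Add(Mul(Mul(m, y), y), 10)) = Add(4, Add(Mul(m, Pow(y, 2)), 10)) = Add(4, Add(10, Mul(m, Pow(y, 2)))) = Add(14, Mul(m, Pow(y, 2))))
Q = 33966 (Q = Add(19286, 14680) = 33966)
Pow(Add(Function('A')(Function('V')(-10, 6), Function('L')(6)), Q), Rational(1, 2)) = Pow(Add(Add(Add(14, Mul(-10, Pow(6, 2))), Mul(2, 6)), 33966), Rational(1, 2)) = Pow(Add(Add(Add(14, Mul(-10, 36)), 12), 33966), Rational(1, 2)) = Pow(Add(Add(Add(14, -360), 12), 33966), Rational(1, 2)) = Pow(Add(Add(-346, 12), 33966), Rational(1, 2)) = Pow(Add(-334, 33966), Rational(1, 2)) = Pow(33632, Rational(1, 2)) = Mul(4, Pow(2102, Rational(1, 2)))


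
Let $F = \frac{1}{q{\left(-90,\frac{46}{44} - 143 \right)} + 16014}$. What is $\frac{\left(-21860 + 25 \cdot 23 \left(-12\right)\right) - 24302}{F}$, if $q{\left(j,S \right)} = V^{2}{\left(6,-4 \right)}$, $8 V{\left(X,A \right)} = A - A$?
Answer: $-849734868$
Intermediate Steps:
$V{\left(X,A \right)} = 0$ ($V{\left(X,A \right)} = \frac{A - A}{8} = \frac{1}{8} \cdot 0 = 0$)
$q{\left(j,S \right)} = 0$ ($q{\left(j,S \right)} = 0^{2} = 0$)
$F = \frac{1}{16014}$ ($F = \frac{1}{0 + 16014} = \frac{1}{16014} \approx 6.2445 \cdot 10^{-5}$)
$\frac{\left(-21860 + 25 \cdot 23 \left(-12\right)\right) - 24302}{F} = \left(\left(-21860 + 25 \cdot 23 \left(-12\right)\right) - 24302\right) \frac{1}{\frac{1}{16014}} = \left(\left(-21860 + 575 \left(-12\right)\right) - 24302\right) 16014 = \left(\left(-21860 - 6900\right) - 24302\right) 16014 = \left(-28760 - 24302\right) 16014 = \left(-53062\right) 16014 = -849734868$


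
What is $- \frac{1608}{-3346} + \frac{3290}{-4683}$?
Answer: $- \frac{248434}{1119237} \approx -0.22197$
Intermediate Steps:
$- \frac{1608}{-3346} + \frac{3290}{-4683} = \left(-1608\right) \left(- \frac{1}{3346}\right) + 3290 \left(- \frac{1}{4683}\right) = \frac{804}{1673} - \frac{470}{669} = - \frac{248434}{1119237}$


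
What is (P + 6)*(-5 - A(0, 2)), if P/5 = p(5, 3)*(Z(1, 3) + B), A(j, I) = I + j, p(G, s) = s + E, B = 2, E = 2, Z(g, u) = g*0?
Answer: -392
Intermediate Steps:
Z(g, u) = 0
p(G, s) = 2 + s (p(G, s) = s + 2 = 2 + s)
P = 50 (P = 5*((2 + 3)*(0 + 2)) = 5*(5*2) = 5*10 = 50)
(P + 6)*(-5 - A(0, 2)) = (50 + 6)*(-5 - (2 + 0)) = 56*(-5 - 1*2) = 56*(-5 - 2) = 56*(-7) = -392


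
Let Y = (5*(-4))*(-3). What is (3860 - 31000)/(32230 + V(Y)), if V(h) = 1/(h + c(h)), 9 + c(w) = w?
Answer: -3012540/3577531 ≈ -0.84207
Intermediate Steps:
c(w) = -9 + w
Y = 60 (Y = -20*(-3) = 60)
V(h) = 1/(-9 + 2*h) (V(h) = 1/(h + (-9 + h)) = 1/(-9 + 2*h))
(3860 - 31000)/(32230 + V(Y)) = (3860 - 31000)/(32230 + 1/(-9 + 2*60)) = -27140/(32230 + 1/(-9 + 120)) = -27140/(32230 + 1/111) = -27140/3577531/111 = -27140*111/3577531 = -3012540/3577531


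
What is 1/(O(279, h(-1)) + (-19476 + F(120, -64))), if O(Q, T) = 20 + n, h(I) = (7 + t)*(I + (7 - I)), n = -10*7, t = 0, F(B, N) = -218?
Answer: -1/19744 ≈ -5.0648e-5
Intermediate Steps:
n = -70
h(I) = 49 (h(I) = (7 + 0)*(I + (7 - I)) = 7*7 = 49)
O(Q, T) = -50 (O(Q, T) = 20 - 70 = -50)
1/(O(279, h(-1)) + (-19476 + F(120, -64))) = 1/(-50 + (-19476 - 218)) = 1/(-50 - 19694) = 1/(-19744) = -1/19744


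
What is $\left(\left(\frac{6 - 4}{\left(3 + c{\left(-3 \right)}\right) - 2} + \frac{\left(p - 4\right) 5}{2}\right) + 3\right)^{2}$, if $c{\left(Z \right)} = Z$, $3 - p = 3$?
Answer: $64$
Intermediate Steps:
$p = 0$ ($p = 3 - 3 = 0$)
$\left(\left(\frac{6 - 4}{\left(3 + c{\left(-3 \right)}\right) - 2} + \frac{\left(p - 4\right) 5}{2}\right) + 3\right)^{2} = \left(\left(\frac{6 - 4}{\left(3 - 3\right) - 2} + \frac{\left(0 - 4\right) 5}{2}\right) + 3\right)^{2} = \left(\left(\frac{6 - 4}{0 - 2} + \left(-4\right) 5 \cdot \frac{1}{2}\right) + 3\right)^{2} = \left(\left(\frac{2}{-2} - 10\right) + 3\right)^{2} = \left(\left(2 \left(- \frac{1}{2}\right) - 10\right) + 3\right)^{2} = \left(\left(-1 - 10\right) + 3\right)^{2} = \left(-11 + 3\right)^{2} = \left(-8\right)^{2} = 64$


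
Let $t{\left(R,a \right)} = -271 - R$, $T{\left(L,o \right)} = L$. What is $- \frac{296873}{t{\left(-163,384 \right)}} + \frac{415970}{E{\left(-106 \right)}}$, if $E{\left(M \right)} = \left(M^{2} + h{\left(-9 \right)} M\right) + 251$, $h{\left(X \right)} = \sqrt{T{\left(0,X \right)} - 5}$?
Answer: $\frac{39705468437797}{14256793692} + \frac{44092820 i \sqrt{5}}{132007349} \approx 2785.0 + 0.74689 i$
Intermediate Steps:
$h{\left(X \right)} = i \sqrt{5}$ ($h{\left(X \right)} = \sqrt{0 - 5} = \sqrt{-5} = i \sqrt{5}$)
$E{\left(M \right)} = 251 + M^{2} + i M \sqrt{5}$ ($E{\left(M \right)} = \left(M^{2} + i \sqrt{5} M\right) + 251 = \left(M^{2} + i M \sqrt{5}\right) + 251 = 251 + M^{2} + i M \sqrt{5}$)
$- \frac{296873}{t{\left(-163,384 \right)}} + \frac{415970}{E{\left(-106 \right)}} = - \frac{296873}{-271 - -163} + \frac{415970}{251 + \left(-106\right)^{2} + i \left(-106\right) \sqrt{5}} = - \frac{296873}{-271 + 163} + \frac{415970}{251 + 11236 - 106 i \sqrt{5}} = - \frac{296873}{-108} + \frac{415970}{11487 - 106 i \sqrt{5}} = \left(-296873\right) \left(- \frac{1}{108}\right) + \frac{415970}{11487 - 106 i \sqrt{5}} = \frac{296873}{108} + \frac{415970}{11487 - 106 i \sqrt{5}}$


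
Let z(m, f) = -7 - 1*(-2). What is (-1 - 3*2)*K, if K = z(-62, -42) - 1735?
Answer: 12180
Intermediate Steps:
z(m, f) = -5 (z(m, f) = -7 + 2 = -5)
K = -1740 (K = -5 - 1735 = -1740)
(-1 - 3*2)*K = (-1 - 3*2)*(-1740) = (-1 - 6)*(-1740) = -7*(-1740) = 12180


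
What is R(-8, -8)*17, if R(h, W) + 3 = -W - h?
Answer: 221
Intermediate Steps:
R(h, W) = -3 - W - h (R(h, W) = -3 + (-W - h) = -3 - W - h)
R(-8, -8)*17 = (-3 - 1*(-8) - 1*(-8))*17 = (-3 + 8 + 8)*17 = 13*17 = 221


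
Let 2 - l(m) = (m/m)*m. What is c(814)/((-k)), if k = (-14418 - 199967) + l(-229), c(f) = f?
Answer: 407/107077 ≈ 0.0038010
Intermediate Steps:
l(m) = 2 - m (l(m) = 2 - m/m*m = 2 - m)
k = -214154 (k = (-14418 - 199967) + (2 - 1*(-229)) = -214385 + (2 + 229) = -214385 + 231 = -214154)
c(814)/((-k)) = 814/((-1*(-214154))) = 814/214154 = 814*(1/214154) = 407/107077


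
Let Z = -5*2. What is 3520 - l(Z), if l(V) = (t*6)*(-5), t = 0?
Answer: 3520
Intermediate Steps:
Z = -10
l(V) = 0 (l(V) = (0*6)*(-5) = 0*(-5) = 0)
3520 - l(Z) = 3520 - 1*0 = 3520 + 0 = 3520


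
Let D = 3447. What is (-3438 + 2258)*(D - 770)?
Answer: -3158860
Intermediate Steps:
(-3438 + 2258)*(D - 770) = (-3438 + 2258)*(3447 - 770) = -1180*2677 = -3158860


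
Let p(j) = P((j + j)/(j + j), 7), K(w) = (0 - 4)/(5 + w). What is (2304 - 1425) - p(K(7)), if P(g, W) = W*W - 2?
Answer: 832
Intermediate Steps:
K(w) = -4/(5 + w)
P(g, W) = -2 + W² (P(g, W) = W² - 2 = -2 + W²)
p(j) = 47 (p(j) = -2 + 7² = -2 + 49 = 47)
(2304 - 1425) - p(K(7)) = (2304 - 1425) - 1*47 = 879 - 47 = 832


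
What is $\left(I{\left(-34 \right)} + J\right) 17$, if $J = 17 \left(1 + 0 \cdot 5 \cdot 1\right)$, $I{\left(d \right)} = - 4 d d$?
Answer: $-78319$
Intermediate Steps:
$I{\left(d \right)} = - 4 d^{2}$
$J = 17$ ($J = 17 \left(1 + 0 \cdot 1\right) = 17 \left(1 + 0\right) = 17 \cdot 1 = 17$)
$\left(I{\left(-34 \right)} + J\right) 17 = \left(- 4 \left(-34\right)^{2} + 17\right) 17 = \left(\left(-4\right) 1156 + 17\right) 17 = \left(-4624 + 17\right) 17 = \left(-4607\right) 17 = -78319$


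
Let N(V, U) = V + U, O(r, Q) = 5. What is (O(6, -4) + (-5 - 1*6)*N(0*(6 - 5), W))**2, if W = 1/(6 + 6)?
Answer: 2401/144 ≈ 16.674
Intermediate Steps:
W = 1/12 ≈ 0.083333
N(V, U) = U + V
(O(6, -4) + (-5 - 1*6)*N(0*(6 - 5), W))**2 = (5 + (-5 - 1*6)*(1/12 + 0*(6 - 5)))**2 = (5 + (-5 - 6)*(1/12 + 0*1))**2 = (5 - 11*(1/12 + 0))**2 = (5 - 11*1/12)**2 = (5 - 11/12)**2 = (49/12)**2 = 2401/144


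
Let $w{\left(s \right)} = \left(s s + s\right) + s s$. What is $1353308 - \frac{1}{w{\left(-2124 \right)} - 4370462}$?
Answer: $\frac{6293106849127}{4650166} \approx 1.3533 \cdot 10^{6}$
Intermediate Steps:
$w{\left(s \right)} = s + 2 s^{2}$ ($w{\left(s \right)} = \left(s^{2} + s\right) + s^{2} = \left(s + s^{2}\right) + s^{2} = s + 2 s^{2}$)
$1353308 - \frac{1}{w{\left(-2124 \right)} - 4370462} = 1353308 - \frac{1}{- 2124 \left(1 + 2 \left(-2124\right)\right) - 4370462} = 1353308 - \frac{1}{- 2124 \left(1 - 4248\right) - 4370462} = 1353308 - \frac{1}{\left(-2124\right) \left(-4247\right) - 4370462} = 1353308 - \frac{1}{9020628 - 4370462} = 1353308 - \frac{1}{4650166} = \frac{6293106849127}{4650166}$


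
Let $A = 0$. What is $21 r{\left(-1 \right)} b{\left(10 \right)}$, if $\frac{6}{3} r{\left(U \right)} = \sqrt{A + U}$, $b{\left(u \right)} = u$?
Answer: $105 i \approx 105.0 i$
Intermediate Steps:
$r{\left(U \right)} = \frac{\sqrt{U}}{2}$ ($r{\left(U \right)} = \frac{\sqrt{0 + U}}{2} = \frac{\sqrt{U}}{2}$)
$21 r{\left(-1 \right)} b{\left(10 \right)} = 21 \frac{\sqrt{-1}}{2} \cdot 10 = 21 \frac{i}{2} \cdot 10 = \frac{21 i}{2} \cdot 10 = 105 i$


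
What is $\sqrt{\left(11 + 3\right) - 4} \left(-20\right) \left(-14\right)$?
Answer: $280 \sqrt{10} \approx 885.44$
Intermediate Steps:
$\sqrt{\left(11 + 3\right) - 4} \left(-20\right) \left(-14\right) = \sqrt{14 - 4} \left(-20\right) \left(-14\right) = \sqrt{10} \left(-20\right) \left(-14\right) = - 20 \sqrt{10} \left(-14\right) = 280 \sqrt{10}$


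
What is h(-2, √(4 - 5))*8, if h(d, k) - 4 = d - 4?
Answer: -16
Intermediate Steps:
h(d, k) = d (h(d, k) = 4 + (d - 4) = 4 + (-4 + d) = d)
h(-2, √(4 - 5))*8 = -2*8 = -16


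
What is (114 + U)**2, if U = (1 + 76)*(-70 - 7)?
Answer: 33814225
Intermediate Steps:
U = -5929 (U = 77*(-77) = -5929)
(114 + U)**2 = (114 - 5929)**2 = (-5815)**2 = 33814225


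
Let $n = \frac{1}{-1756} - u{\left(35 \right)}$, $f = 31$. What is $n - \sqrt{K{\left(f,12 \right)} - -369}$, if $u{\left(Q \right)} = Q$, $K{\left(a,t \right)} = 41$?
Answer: $- \frac{61461}{1756} - \sqrt{410} \approx -55.249$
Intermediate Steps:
$n = - \frac{61461}{1756}$ ($n = \frac{1}{-1756} - 35 = - \frac{1}{1756} - 35 = - \frac{61461}{1756} \approx -35.001$)
$n - \sqrt{K{\left(f,12 \right)} - -369} = - \frac{61461}{1756} - \sqrt{41 - -369} = - \frac{61461}{1756} - \sqrt{41 + \left(-837 + 1206\right)} = - \frac{61461}{1756} - \sqrt{41 + 369} = - \frac{61461}{1756} - \sqrt{410}$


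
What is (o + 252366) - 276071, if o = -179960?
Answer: -203665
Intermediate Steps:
(o + 252366) - 276071 = (-179960 + 252366) - 276071 = 72406 - 276071 = -203665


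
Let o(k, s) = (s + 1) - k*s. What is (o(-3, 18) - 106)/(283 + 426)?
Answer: -33/709 ≈ -0.046544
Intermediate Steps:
o(k, s) = 1 + s - k*s (o(k, s) = (1 + s) - k*s = 1 + s - k*s)
(o(-3, 18) - 106)/(283 + 426) = ((1 + 18 - 1*(-3)*18) - 106)/(283 + 426) = ((1 + 18 + 54) - 106)/709 = (73 - 106)*(1/709) = -33*1/709 = -33/709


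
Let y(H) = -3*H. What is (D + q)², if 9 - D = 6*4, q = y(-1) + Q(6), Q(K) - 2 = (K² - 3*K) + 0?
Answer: 64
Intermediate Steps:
Q(K) = 2 + K² - 3*K (Q(K) = 2 + ((K² - 3*K) + 0) = 2 + (K² - 3*K) = 2 + K² - 3*K)
q = 23 (q = -3*(-1) + (2 + 6² - 3*6) = 3 + (2 + 36 - 18) = 3 + 20 = 23)
D = -15 (D = 9 - 6*4 = 9 - 1*24 = 9 - 24 = -15)
(D + q)² = (-15 + 23)² = 8² = 64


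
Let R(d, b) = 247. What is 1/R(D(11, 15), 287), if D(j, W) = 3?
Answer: 1/247 ≈ 0.0040486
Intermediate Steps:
1/R(D(11, 15), 287) = 1/247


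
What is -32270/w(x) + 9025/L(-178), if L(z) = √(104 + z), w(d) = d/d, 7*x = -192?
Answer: -32270 - 9025*I*√74/74 ≈ -32270.0 - 1049.1*I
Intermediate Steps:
x = -192/7 (x = (⅐)*(-192) = -192/7 ≈ -27.429)
w(d) = 1
-32270/w(x) + 9025/L(-178) = -32270/1 + 9025/(√(104 - 178)) = -32270*1 + 9025/(√(-74)) = -32270 + 9025/((I*√74)) = -32270 + 9025*(-I*√74/74) = -32270 - 9025*I*√74/74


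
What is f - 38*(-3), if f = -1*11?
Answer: 103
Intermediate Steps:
f = -11
f - 38*(-3) = -11 - 38*(-3) = -11 + 114 = 103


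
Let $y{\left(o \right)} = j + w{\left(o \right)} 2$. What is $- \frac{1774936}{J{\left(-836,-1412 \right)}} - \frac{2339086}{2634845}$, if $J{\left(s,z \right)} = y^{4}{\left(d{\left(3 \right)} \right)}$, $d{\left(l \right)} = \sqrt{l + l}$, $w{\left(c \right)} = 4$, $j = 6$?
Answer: $- \frac{595817446587}{12652525690} \approx -47.091$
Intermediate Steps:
$d{\left(l \right)} = \sqrt{2} \sqrt{l}$ ($d{\left(l \right)} = \sqrt{2 l} = \sqrt{2} \sqrt{l}$)
$y{\left(o \right)} = 14$ ($y{\left(o \right)} = 6 + 4 \cdot 2 = 6 + 8 = 14$)
$J{\left(s,z \right)} = 38416$ ($J{\left(s,z \right)} = 14^{4} = 38416$)
$- \frac{1774936}{J{\left(-836,-1412 \right)}} - \frac{2339086}{2634845} = - \frac{1774936}{38416} - \frac{2339086}{2634845} = \left(-1774936\right) \frac{1}{38416} - \frac{2339086}{2634845} = - \frac{221867}{4802} - \frac{2339086}{2634845} = - \frac{595817446587}{12652525690}$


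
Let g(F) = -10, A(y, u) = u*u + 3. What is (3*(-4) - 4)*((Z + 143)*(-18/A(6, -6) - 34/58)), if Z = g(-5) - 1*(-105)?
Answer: 1504160/377 ≈ 3989.8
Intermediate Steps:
A(y, u) = 3 + u² (A(y, u) = u² + 3 = 3 + u²)
Z = 95 (Z = -10 - 1*(-105) = -10 + 105 = 95)
(3*(-4) - 4)*((Z + 143)*(-18/A(6, -6) - 34/58)) = (3*(-4) - 4)*((95 + 143)*(-18/(3 + (-6)²) - 34/58)) = (-12 - 4)*(238*(-18/(3 + 36) - 34*1/58)) = -3808*(-18/39 - 17/29) = -3808*(-18*1/39 - 17/29) = -3808*(-6/13 - 17/29) = -3808*(-395)/377 = -16*(-94010/377) = 1504160/377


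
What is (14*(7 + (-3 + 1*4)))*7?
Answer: 784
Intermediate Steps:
(14*(7 + (-3 + 1*4)))*7 = (14*(7 + (-3 + 4)))*7 = (14*(7 + 1))*7 = (14*8)*7 = 112*7 = 784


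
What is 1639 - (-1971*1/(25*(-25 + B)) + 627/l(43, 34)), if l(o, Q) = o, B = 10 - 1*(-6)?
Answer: 1736833/1075 ≈ 1615.7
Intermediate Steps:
B = 16 (B = 10 + 6 = 16)
1639 - (-1971*1/(25*(-25 + B)) + 627/l(43, 34)) = 1639 - (-1971*1/(25*(-25 + 16)) + 627/43) = 1639 - (-1971/(25*(-9)) + 627*(1/43)) = 1639 - (-1971/(-225) + 627/43) = 1639 - (-1971*(-1/225) + 627/43) = 1639 - (219/25 + 627/43) = 1639 - 1*25092/1075 = 1639 - 25092/1075 = 1736833/1075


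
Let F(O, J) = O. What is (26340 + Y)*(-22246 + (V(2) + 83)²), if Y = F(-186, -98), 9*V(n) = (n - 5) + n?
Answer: -3619161460/9 ≈ -4.0213e+8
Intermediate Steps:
V(n) = -5/9 + 2*n/9 (V(n) = ((n - 5) + n)/9 = ((-5 + n) + n)/9 = (-5 + 2*n)/9 = -5/9 + 2*n/9)
Y = -186
(26340 + Y)*(-22246 + (V(2) + 83)²) = (26340 - 186)*(-22246 + ((-5/9 + (2/9)*2) + 83)²) = 26154*(-22246 + ((-5/9 + 4/9) + 83)²) = 26154*(-22246 + (-⅑ + 83)²) = 26154*(-22246 + (746/9)²) = 26154*(-22246 + 556516/81) = 26154*(-1245410/81) = -3619161460/9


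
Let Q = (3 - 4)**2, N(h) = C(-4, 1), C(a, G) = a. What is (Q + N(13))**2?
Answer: 9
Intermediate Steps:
N(h) = -4
Q = 1 (Q = (-1)**2 = 1)
(Q + N(13))**2 = (1 - 4)**2 = (-3)**2 = 9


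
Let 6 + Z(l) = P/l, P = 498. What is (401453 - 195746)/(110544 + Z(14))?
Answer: 479983/258005 ≈ 1.8604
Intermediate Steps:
Z(l) = -6 + 498/l
(401453 - 195746)/(110544 + Z(14)) = (401453 - 195746)/(110544 + (-6 + 498/14)) = 205707/(110544 + (-6 + 498*(1/14))) = 205707/(110544 + (-6 + 249/7)) = 205707/(110544 + 207/7) = 205707/(774015/7) = 205707*(7/774015) = 479983/258005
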